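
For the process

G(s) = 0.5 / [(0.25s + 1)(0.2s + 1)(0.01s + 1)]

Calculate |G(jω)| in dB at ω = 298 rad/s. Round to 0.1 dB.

-88.9 dB

At ω = 298 rad/s:
pole (1 + j298·0.25) = 1 + j74.5 → |·| ≈ 74.507, ∠ ≈ 89.23°
pole (1 + j298·0.2) = 1 + j59.6 → |·| ≈ 59.608, ∠ ≈ 89.04°
pole (1 + j298·0.01) = 1 + j2.98 → |·| ≈ 3.1433, ∠ ≈ 71.45°
|G| = 0.5 · 1 / (74.507 · 59.608 · 3.1433) ≈ 3.5816e-05
Gain = 20 log₁₀(3.5816e-05) ≈ -88.92 dB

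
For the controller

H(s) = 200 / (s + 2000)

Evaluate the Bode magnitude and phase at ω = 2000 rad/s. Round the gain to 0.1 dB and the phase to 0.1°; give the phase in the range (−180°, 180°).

-23.0 dB, -45.0°

Substitute s = j2000:
Numerator: 200 = 200 + j0
Denominator: (j2000) + 2000 = 2000 + j2000
|N| = √(200² + 0²) ≈ 200, ∠N ≈ 0.00°
|D| = √(2000² + 2000²) ≈ 2828.4, ∠D ≈ 45.00°
|H| = 200 / 2828.4 ≈ 0.070711
Gain = 20 log₁₀(0.070711) ≈ -23.01 dB
∠H = 0.00° − 45.00° = -45.00°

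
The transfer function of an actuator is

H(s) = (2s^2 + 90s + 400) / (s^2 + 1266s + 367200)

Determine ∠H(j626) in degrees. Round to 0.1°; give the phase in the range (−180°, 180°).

84.1°

Substitute s = j626:
Numerator: 2(j626)^2 + 90(j626) + 400 = -783352 + j56340
Denominator: (j626)^2 + 1266(j626) + 367200 = -24676 + j792516
|N| = √(783352² + 56340²) ≈ 7.8538e+05, ∠N ≈ 175.89°
|D| = √(24676² + 792516²) ≈ 7.929e+05, ∠D ≈ 91.78°
∠H = 175.89° − 91.78° = 84.11°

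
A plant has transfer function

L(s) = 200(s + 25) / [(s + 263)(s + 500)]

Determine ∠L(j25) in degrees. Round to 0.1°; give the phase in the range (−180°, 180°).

36.7°

At s = jω = j25:
zero (s+25): 25 + j25 → |·| = √(25²+25²) = √1250 ≈ 35.355, ∠ = arctan(25/25) ≈ 45.00°
pole (s+263): 263 + j25 → |·| = √(263²+25²) = √69794 ≈ 264.19, ∠ = arctan(25/263) ≈ 5.43°
pole (s+500): 500 + j25 → |·| = √(500²+25²) = √250625 ≈ 500.62, ∠ = arctan(25/500) ≈ 2.86°
∠L = 45.00° − 8.29° = 36.71°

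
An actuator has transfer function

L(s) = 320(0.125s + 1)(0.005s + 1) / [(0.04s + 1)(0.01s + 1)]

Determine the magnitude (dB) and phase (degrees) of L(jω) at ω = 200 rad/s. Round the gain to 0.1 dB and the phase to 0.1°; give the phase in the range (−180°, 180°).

56.0 dB, -13.6°

At ω = 200 rad/s:
zero (1 + j200·0.125) = 1 + j25 → |·| ≈ 25.02, ∠ ≈ 87.71°
zero (1 + j200·0.005) = 1 + j1 → |·| ≈ 1.4142, ∠ ≈ 45.00°
pole (1 + j200·0.04) = 1 + j8 → |·| ≈ 8.0623, ∠ ≈ 82.87°
pole (1 + j200·0.01) = 1 + j2 → |·| ≈ 2.2361, ∠ ≈ 63.43°
|L| = 320 · 25.02 · 1.4142 / (8.0623 · 2.2361) ≈ 628.06
Gain = 20 log₁₀(628.06) ≈ 55.96 dB
∠L = (87.71° + 45.00°) − (82.87° + 63.43°) = -13.59°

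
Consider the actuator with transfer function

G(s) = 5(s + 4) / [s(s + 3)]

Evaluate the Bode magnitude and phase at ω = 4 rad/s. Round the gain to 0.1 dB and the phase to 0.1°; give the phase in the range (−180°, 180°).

3.0 dB, -98.1°

At s = jω = j4:
zero (s+4): 4 + j4 → |·| = √(4²+4²) = √32 ≈ 5.6569, ∠ = arctan(4/4) ≈ 45.00°
pole (s+3): 3 + j4 → |·| = √(3²+4²) = √25 ≈ 5, ∠ = arctan(4/3) ≈ 53.13°
pole at origin: |s| = 4, ∠ = 90.00° (in denominator)
|G| = 5 · 5.6569 / 20 ≈ 1.4142
Gain = 20 log₁₀(1.4142) ≈ 3.01 dB
∠G = 45.00° − 143.13° = -98.13°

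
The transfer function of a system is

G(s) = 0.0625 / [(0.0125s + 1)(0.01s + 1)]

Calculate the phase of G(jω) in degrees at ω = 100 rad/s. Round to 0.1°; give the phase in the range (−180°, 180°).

At ω = 100 rad/s:
pole (1 + j100·0.0125) = 1 + j1.25 → |·| ≈ 1.6008, ∠ ≈ 51.34°
pole (1 + j100·0.01) = 1 + j1 → |·| ≈ 1.4142, ∠ ≈ 45.00°
∠G = (0°) − (51.34° + 45.00°) = -96.34°

-96.3°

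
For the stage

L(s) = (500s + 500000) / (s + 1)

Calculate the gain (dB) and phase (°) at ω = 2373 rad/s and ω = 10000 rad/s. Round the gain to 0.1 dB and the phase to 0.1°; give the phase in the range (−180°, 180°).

Substitute s = j2373:
Numerator: 500(j2373) + 500000 = 500000 + j1186500
Denominator: (j2373) + 1 = 1 + j2373
|N| = √(500000² + 1186500²) ≈ 1.2875e+06, ∠N ≈ 67.15°
|D| = √(1² + 2373²) ≈ 2373, ∠D ≈ 89.98°
|L| = 1.2875e+06 / 2373 ≈ 542.56
Gain = 20 log₁₀(542.56) ≈ 54.69 dB
∠L = 67.15° − 89.98° = -22.83°

Substitute s = j10000:
Numerator: 500(j10000) + 500000 = 500000 + j5000000
Denominator: (j10000) + 1 = 1 + j10000
|N| = √(500000² + 5000000²) ≈ 5.0249e+06, ∠N ≈ 84.29°
|D| = √(1² + 10000²) ≈ 10000, ∠D ≈ 89.99°
|L| = 5.0249e+06 / 10000 ≈ 502.49
Gain = 20 log₁₀(502.49) ≈ 54.02 dB
∠L = 84.29° − 89.99° = -5.70°

ω = 2373: 54.7 dB, -22.8°; ω = 10000: 54.0 dB, -5.7°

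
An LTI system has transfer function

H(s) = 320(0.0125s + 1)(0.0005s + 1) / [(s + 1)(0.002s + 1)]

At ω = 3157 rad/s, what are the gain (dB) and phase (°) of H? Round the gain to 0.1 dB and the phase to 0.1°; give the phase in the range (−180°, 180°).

1.4 dB, -24.8°

At ω = 3157 rad/s:
zero (1 + j3157·0.0125) = 1 + j39.4625 → |·| ≈ 39.475, ∠ ≈ 88.55°
zero (1 + j3157·0.0005) = 1 + j1.5785 → |·| ≈ 1.8686, ∠ ≈ 57.65°
pole (1 + j3157·1) = 1 + j3157 → |·| ≈ 3157, ∠ ≈ 89.98°
pole (1 + j3157·0.002) = 1 + j6.314 → |·| ≈ 6.3927, ∠ ≈ 81.00°
|H| = 320 · 39.475 · 1.8686 / (3157 · 6.3927) ≈ 1.1696
Gain = 20 log₁₀(1.1696) ≈ 1.36 dB
∠H = (88.55° + 57.65°) − (89.98° + 81.00°) = -24.78°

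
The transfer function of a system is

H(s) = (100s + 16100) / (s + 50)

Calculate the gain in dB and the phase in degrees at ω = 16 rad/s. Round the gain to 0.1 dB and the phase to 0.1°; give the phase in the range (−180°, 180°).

Substitute s = j16:
Numerator: 100(j16) + 16100 = 16100 + j1600
Denominator: (j16) + 50 = 50 + j16
|N| = √(16100² + 1600²) ≈ 16179, ∠N ≈ 5.68°
|D| = √(50² + 16²) ≈ 52.498, ∠D ≈ 17.74°
|H| = 16179 / 52.498 ≈ 308.18
Gain = 20 log₁₀(308.18) ≈ 49.78 dB
∠H = 5.68° − 17.74° = -12.06°

49.8 dB, -12.1°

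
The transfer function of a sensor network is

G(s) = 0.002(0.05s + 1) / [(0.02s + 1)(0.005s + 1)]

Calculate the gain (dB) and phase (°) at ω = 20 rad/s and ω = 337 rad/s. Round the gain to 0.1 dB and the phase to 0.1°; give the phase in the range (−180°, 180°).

At ω = 20 rad/s:
zero (1 + j20·0.05) = 1 + j1 → |·| ≈ 1.4142, ∠ ≈ 45.00°
pole (1 + j20·0.02) = 1 + j0.4 → |·| ≈ 1.077, ∠ ≈ 21.80°
pole (1 + j20·0.005) = 1 + j0.1 → |·| ≈ 1.005, ∠ ≈ 5.71°
|G| = 0.002 · 1.4142 / (1.077 · 1.005) ≈ 0.0026131
Gain = 20 log₁₀(0.0026131) ≈ -51.66 dB
∠G = (45.00°) − (21.80° + 5.71°) = 17.49°

At ω = 337 rad/s:
zero (1 + j337·0.05) = 1 + j16.85 → |·| ≈ 16.88, ∠ ≈ 86.60°
pole (1 + j337·0.02) = 1 + j6.74 → |·| ≈ 6.8138, ∠ ≈ 81.56°
pole (1 + j337·0.005) = 1 + j1.685 → |·| ≈ 1.9594, ∠ ≈ 59.31°
|G| = 0.002 · 16.88 / (6.8138 · 1.9594) ≈ 0.0025287
Gain = 20 log₁₀(0.0025287) ≈ -51.94 dB
∠G = (86.60°) − (81.56° + 59.31°) = -54.27°

ω = 20: -51.7 dB, 17.5°; ω = 337: -51.9 dB, -54.3°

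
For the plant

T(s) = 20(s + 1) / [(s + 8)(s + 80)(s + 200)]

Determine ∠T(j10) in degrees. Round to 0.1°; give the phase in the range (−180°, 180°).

At s = jω = j10:
zero (s+1): 1 + j10 → |·| = √(1²+10²) = √101 ≈ 10.05, ∠ = arctan(10/1) ≈ 84.29°
pole (s+8): 8 + j10 → |·| = √(8²+10²) = √164 ≈ 12.806, ∠ = arctan(10/8) ≈ 51.34°
pole (s+80): 80 + j10 → |·| = √(80²+10²) = √6500 ≈ 80.623, ∠ = arctan(10/80) ≈ 7.13°
pole (s+200): 200 + j10 → |·| = √(200²+10²) = √40100 ≈ 200.25, ∠ = arctan(10/200) ≈ 2.86°
∠T = 84.29° − 61.33° = 22.96°

23.0°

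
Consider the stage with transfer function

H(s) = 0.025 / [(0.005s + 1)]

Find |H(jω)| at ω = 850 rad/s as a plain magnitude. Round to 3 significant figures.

At ω = 850 rad/s:
pole (1 + j850·0.005) = 1 + j4.25 → |·| ≈ 4.3661, ∠ ≈ 76.76°
|H| = 0.025 · 1 / (4.3661) ≈ 0.0057259

0.00573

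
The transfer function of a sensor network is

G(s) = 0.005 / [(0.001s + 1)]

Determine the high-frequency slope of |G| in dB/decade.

Each pole contributes −20 dB/decade at high frequency; each zero contributes +20 dB/decade.
Net: 0 zero(s) − 1 pole(s) → -20 dB/decade.

-20 dB/decade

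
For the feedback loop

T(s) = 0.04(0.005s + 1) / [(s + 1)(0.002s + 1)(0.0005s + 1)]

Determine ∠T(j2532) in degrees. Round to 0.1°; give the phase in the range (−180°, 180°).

-135.0°

At ω = 2532 rad/s:
zero (1 + j2532·0.005) = 1 + j12.66 → |·| ≈ 12.699, ∠ ≈ 85.48°
pole (1 + j2532·1) = 1 + j2532 → |·| ≈ 2532, ∠ ≈ 89.98°
pole (1 + j2532·0.002) = 1 + j5.064 → |·| ≈ 5.1618, ∠ ≈ 78.83°
pole (1 + j2532·0.0005) = 1 + j1.266 → |·| ≈ 1.6133, ∠ ≈ 51.70°
∠T = (85.48°) − (89.98° + 78.83° + 51.70°) = -135.03°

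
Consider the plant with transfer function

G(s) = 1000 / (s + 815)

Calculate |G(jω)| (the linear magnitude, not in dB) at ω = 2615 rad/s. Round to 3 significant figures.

0.365

Substitute s = j2615:
Numerator: 1000 = 1000 + j0
Denominator: (j2615) + 815 = 815 + j2615
|N| = √(1000² + 0²) ≈ 1000, ∠N ≈ 0.00°
|D| = √(815² + 2615²) ≈ 2739.1, ∠D ≈ 72.69°
|G| = 1000 / 2739.1 ≈ 0.36508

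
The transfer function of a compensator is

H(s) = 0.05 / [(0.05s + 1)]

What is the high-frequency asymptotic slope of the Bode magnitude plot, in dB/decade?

-20 dB/decade

Each pole contributes −20 dB/decade at high frequency; each zero contributes +20 dB/decade.
Net: 0 zero(s) − 1 pole(s) → -20 dB/decade.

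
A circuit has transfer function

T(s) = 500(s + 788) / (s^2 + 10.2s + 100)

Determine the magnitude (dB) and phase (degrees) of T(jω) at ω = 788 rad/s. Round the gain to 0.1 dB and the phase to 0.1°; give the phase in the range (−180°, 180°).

-0.9 dB, -134.3°

At s = jω = j788:
zero (s+788): 788 + j788 → |·| = √(788²+788²) = √1241888 ≈ 1114.4, ∠ = arctan(788/788) ≈ 45.00°
quadratic: (j788)² + 10.2·j788 + 100 = -620844 + j8037.6 → |·| ≈ 6.209e+05, ∠ ≈ 179.26°
|T| = 500 · 1114.4 / 6.209e+05 ≈ 0.89741
Gain = 20 log₁₀(0.89741) ≈ -0.94 dB
∠T = 45.00° − 179.26° = -134.26°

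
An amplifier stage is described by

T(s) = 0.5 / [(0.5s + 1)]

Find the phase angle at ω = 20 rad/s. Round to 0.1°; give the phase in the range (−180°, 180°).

At ω = 20 rad/s:
pole (1 + j20·0.5) = 1 + j10 → |·| ≈ 10.05, ∠ ≈ 84.29°
∠T = (0°) − (84.29°) = -84.29°

-84.3°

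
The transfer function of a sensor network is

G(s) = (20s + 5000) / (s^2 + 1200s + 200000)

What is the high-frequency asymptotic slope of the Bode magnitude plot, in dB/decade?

Each pole contributes −20 dB/decade at high frequency; each zero contributes +20 dB/decade.
Net: 1 zero(s) − 2 pole(s) → -20 dB/decade.

-20 dB/decade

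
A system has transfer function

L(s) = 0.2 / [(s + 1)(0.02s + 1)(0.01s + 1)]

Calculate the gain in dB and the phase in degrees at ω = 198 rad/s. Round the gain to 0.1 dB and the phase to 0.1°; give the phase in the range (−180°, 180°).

At ω = 198 rad/s:
pole (1 + j198·1) = 1 + j198 → |·| ≈ 198, ∠ ≈ 89.71°
pole (1 + j198·0.02) = 1 + j3.96 → |·| ≈ 4.0843, ∠ ≈ 75.83°
pole (1 + j198·0.01) = 1 + j1.98 → |·| ≈ 2.2182, ∠ ≈ 63.20°
|L| = 0.2 · 1 / (198 · 4.0843 · 2.2182) ≈ 0.00011149
Gain = 20 log₁₀(0.00011149) ≈ -79.06 dB
∠L = (0°) − (89.71° + 75.83° + 63.20°) = -228.74° ≡ 131.26° (principal value)

-79.1 dB, 131.3°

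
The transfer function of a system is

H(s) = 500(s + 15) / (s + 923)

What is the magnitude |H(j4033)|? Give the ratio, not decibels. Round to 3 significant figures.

At s = jω = j4033:
zero (s+15): 15 + j4033 → |·| = √(15²+4033²) = √16265314 ≈ 4033, ∠ = arctan(4033/15) ≈ 89.79°
pole (s+923): 923 + j4033 → |·| = √(923²+4033²) = √17117018 ≈ 4137.3, ∠ = arctan(4033/923) ≈ 77.11°
|H| = 500 · 4033 / 4137.3 ≈ 487.4

487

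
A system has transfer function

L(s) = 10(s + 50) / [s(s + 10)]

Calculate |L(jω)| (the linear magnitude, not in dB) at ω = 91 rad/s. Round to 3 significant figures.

0.125

At s = jω = j91:
zero (s+50): 50 + j91 → |·| = √(50²+91²) = √10781 ≈ 103.83, ∠ = arctan(91/50) ≈ 61.21°
pole (s+10): 10 + j91 → |·| = √(10²+91²) = √8381 ≈ 91.548, ∠ = arctan(91/10) ≈ 83.73°
pole at origin: |s| = 91, ∠ = 90.00° (in denominator)
|L| = 10 · 103.83 / 8330.9 ≈ 0.12463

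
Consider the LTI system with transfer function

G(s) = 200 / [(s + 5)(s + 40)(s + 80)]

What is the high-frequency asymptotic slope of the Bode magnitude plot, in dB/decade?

Each pole contributes −20 dB/decade at high frequency; each zero contributes +20 dB/decade.
Net: 0 zero(s) − 3 pole(s) → -60 dB/decade.

-60 dB/decade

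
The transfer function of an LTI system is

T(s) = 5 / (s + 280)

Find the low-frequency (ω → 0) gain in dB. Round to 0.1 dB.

-35.0 dB

T(0) = 5 / 280 ≈ 0.017857
20 log₁₀(0.017857) ≈ -34.96 dB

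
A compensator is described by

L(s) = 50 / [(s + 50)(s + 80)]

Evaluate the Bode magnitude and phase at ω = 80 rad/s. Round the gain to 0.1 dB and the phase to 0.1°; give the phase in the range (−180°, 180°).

-46.6 dB, -103.0°

At s = jω = j80:
pole (s+50): 50 + j80 → |·| = √(50²+80²) = √8900 ≈ 94.34, ∠ = arctan(80/50) ≈ 57.99°
pole (s+80): 80 + j80 → |·| = √(80²+80²) = √12800 ≈ 113.14, ∠ = arctan(80/80) ≈ 45.00°
|L| = 50 / 10674 ≈ 0.0046843
Gain = 20 log₁₀(0.0046843) ≈ -46.59 dB
∠L = 0.00° − 102.99° = -102.99°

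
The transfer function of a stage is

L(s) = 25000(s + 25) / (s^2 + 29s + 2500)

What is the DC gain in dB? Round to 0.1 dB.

L(0) = 25000·25 / 2500 = 250
20 log₁₀(250) ≈ 47.96 dB

48.0 dB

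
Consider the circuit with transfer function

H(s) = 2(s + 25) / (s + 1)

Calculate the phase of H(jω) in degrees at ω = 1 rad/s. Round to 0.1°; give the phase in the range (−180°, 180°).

At s = jω = j1:
zero (s+25): 25 + j1 → |·| = √(25²+1²) = √626 ≈ 25.02, ∠ = arctan(1/25) ≈ 2.29°
pole (s+1): 1 + j1 → |·| = √(1²+1²) = √2 ≈ 1.4142, ∠ = arctan(1/1) ≈ 45.00°
∠H = 2.29° − 45.00° = -42.71°

-42.7°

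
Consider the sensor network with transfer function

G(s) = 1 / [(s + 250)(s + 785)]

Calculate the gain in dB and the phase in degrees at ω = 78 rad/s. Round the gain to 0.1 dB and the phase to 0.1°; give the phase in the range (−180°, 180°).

-106.3 dB, -23.0°

At s = jω = j78:
pole (s+250): 250 + j78 → |·| = √(250²+78²) = √68584 ≈ 261.89, ∠ = arctan(78/250) ≈ 17.33°
pole (s+785): 785 + j78 → |·| = √(785²+78²) = √622309 ≈ 788.87, ∠ = arctan(78/785) ≈ 5.67°
|G| = 1 / 2.066e+05 ≈ 4.8403e-06
Gain = 20 log₁₀(4.8403e-06) ≈ -106.30 dB
∠G = 0.00° − 23.00° = -23.00°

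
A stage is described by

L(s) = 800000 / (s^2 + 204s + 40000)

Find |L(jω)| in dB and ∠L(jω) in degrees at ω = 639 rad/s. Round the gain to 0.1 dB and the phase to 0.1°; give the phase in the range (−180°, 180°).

At s = jω = j639:
quadratic: (j639)² + 204·j639 + 40000 = -368321 + j130356 → |·| ≈ 3.9071e+05, ∠ ≈ 160.51°
|L| = 800000 / 3.9071e+05 ≈ 2.0476
Gain = 20 log₁₀(2.0476) ≈ 6.22 dB
∠L = 0.00° − 160.51° = -160.51°

6.2 dB, -160.5°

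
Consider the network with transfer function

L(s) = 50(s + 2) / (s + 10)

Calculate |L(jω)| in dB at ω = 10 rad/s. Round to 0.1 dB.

31.1 dB

At s = jω = j10:
zero (s+2): 2 + j10 → |·| = √(2²+10²) = √104 ≈ 10.198, ∠ = arctan(10/2) ≈ 78.69°
pole (s+10): 10 + j10 → |·| = √(10²+10²) = √200 ≈ 14.142, ∠ = arctan(10/10) ≈ 45.00°
|L| = 50 · 10.198 / 14.142 ≈ 36.056
Gain = 20 log₁₀(36.056) ≈ 31.14 dB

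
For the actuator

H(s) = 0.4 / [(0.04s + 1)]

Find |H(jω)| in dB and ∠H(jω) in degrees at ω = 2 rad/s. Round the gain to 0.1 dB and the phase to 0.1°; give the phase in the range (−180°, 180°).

At ω = 2 rad/s:
pole (1 + j2·0.04) = 1 + j0.08 → |·| ≈ 1.0032, ∠ ≈ 4.57°
|H| = 0.4 · 1 / (1.0032) ≈ 0.39872
Gain = 20 log₁₀(0.39872) ≈ -7.99 dB
∠H = (0°) − (4.57°) = -4.57°

-8.0 dB, -4.6°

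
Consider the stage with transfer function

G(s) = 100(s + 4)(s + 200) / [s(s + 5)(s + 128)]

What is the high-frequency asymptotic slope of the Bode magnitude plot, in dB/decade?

Each pole contributes −20 dB/decade at high frequency; each zero contributes +20 dB/decade.
Net: 2 zero(s) − 3 pole(s) → -20 dB/decade.

-20 dB/decade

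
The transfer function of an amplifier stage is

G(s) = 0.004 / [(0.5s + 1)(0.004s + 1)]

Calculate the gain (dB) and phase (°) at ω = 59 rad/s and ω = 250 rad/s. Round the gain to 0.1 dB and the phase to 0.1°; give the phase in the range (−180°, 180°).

ω = 59: -77.6 dB, -101.3°; ω = 250: -92.9 dB, -134.5°

At ω = 59 rad/s:
pole (1 + j59·0.5) = 1 + j29.5 → |·| ≈ 29.517, ∠ ≈ 88.06°
pole (1 + j59·0.004) = 1 + j0.236 → |·| ≈ 1.0275, ∠ ≈ 13.28°
|G| = 0.004 · 1 / (29.517 · 1.0275) ≈ 0.00013189
Gain = 20 log₁₀(0.00013189) ≈ -77.60 dB
∠G = (0°) − (88.06° + 13.28°) = -101.34°

At ω = 250 rad/s:
pole (1 + j250·0.5) = 1 + j125 → |·| ≈ 125, ∠ ≈ 89.54°
pole (1 + j250·0.004) = 1 + j1 → |·| ≈ 1.4142, ∠ ≈ 45.00°
|G| = 0.004 · 1 / (125 · 1.4142) ≈ 2.2628e-05
Gain = 20 log₁₀(2.2628e-05) ≈ -92.91 dB
∠G = (0°) − (89.54° + 45.00°) = -134.54°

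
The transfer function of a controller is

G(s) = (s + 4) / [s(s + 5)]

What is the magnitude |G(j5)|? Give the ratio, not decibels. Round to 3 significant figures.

0.181

At s = jω = j5:
zero (s+4): 4 + j5 → |·| = √(4²+5²) = √41 ≈ 6.4031, ∠ = arctan(5/4) ≈ 51.34°
pole (s+5): 5 + j5 → |·| = √(5²+5²) = √50 ≈ 7.0711, ∠ = arctan(5/5) ≈ 45.00°
pole at origin: |s| = 5, ∠ = 90.00° (in denominator)
|G| = 1 · 6.4031 / 35.355 ≈ 0.18111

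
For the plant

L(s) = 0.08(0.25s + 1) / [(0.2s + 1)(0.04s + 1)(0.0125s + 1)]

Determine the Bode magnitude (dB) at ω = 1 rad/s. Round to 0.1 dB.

At ω = 1 rad/s:
zero (1 + j1·0.25) = 1 + j0.25 → |·| ≈ 1.0308, ∠ ≈ 14.04°
pole (1 + j1·0.2) = 1 + j0.2 → |·| ≈ 1.0198, ∠ ≈ 11.31°
pole (1 + j1·0.04) = 1 + j0.04 → |·| ≈ 1.0008, ∠ ≈ 2.29°
pole (1 + j1·0.0125) = 1 + j0.0125 → |·| ≈ 1.0001, ∠ ≈ 0.72°
|L| = 0.08 · 1.0308 / (1.0198 · 1.0008 · 1.0001) ≈ 0.08079
Gain = 20 log₁₀(0.08079) ≈ -21.85 dB

-21.9 dB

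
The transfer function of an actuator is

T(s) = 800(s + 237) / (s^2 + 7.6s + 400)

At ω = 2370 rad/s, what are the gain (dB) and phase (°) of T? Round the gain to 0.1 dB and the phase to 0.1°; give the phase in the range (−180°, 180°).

-9.4 dB, -95.5°

At s = jω = j2370:
zero (s+237): 237 + j2370 → |·| = √(237²+2370²) = √5673069 ≈ 2381.8, ∠ = arctan(2370/237) ≈ 84.29°
quadratic: (j2370)² + 7.6·j2370 + 400 = -5616500 + j18012 → |·| ≈ 5.6165e+06, ∠ ≈ 179.82°
|T| = 800 · 2381.8 / 5.6165e+06 ≈ 0.33926
Gain = 20 log₁₀(0.33926) ≈ -9.39 dB
∠T = 84.29° − 179.82° = -95.53°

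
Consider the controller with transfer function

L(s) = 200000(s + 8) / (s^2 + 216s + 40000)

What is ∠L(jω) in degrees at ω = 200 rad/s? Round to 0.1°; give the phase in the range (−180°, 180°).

At s = jω = j200:
zero (s+8): 8 + j200 → |·| = √(8²+200²) = √40064 ≈ 200.16, ∠ = arctan(200/8) ≈ 87.71°
quadratic: (j200)² + 216·j200 + 40000 = 0 + j43200 → |·| ≈ 43200, ∠ ≈ 90.00°
∠L = 87.71° − 90.00° = -2.29°

-2.3°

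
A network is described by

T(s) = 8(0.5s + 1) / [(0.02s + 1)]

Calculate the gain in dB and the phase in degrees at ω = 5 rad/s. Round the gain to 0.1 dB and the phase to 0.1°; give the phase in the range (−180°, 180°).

At ω = 5 rad/s:
zero (1 + j5·0.5) = 1 + j2.5 → |·| ≈ 2.6926, ∠ ≈ 68.20°
pole (1 + j5·0.02) = 1 + j0.1 → |·| ≈ 1.005, ∠ ≈ 5.71°
|T| = 8 · 2.6926 / (1.005) ≈ 21.434
Gain = 20 log₁₀(21.434) ≈ 26.62 dB
∠T = (68.20°) − (5.71°) = 62.49°

26.6 dB, 62.5°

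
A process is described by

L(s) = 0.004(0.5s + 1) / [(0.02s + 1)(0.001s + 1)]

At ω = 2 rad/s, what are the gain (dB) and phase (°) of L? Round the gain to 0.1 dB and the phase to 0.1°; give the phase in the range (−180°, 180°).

At ω = 2 rad/s:
zero (1 + j2·0.5) = 1 + j1 → |·| ≈ 1.4142, ∠ ≈ 45.00°
pole (1 + j2·0.02) = 1 + j0.04 → |·| ≈ 1.0008, ∠ ≈ 2.29°
pole (1 + j2·0.001) = 1 + j0.002 → |·| ≈ 1, ∠ ≈ 0.11°
|L| = 0.004 · 1.4142 / (1.0008 · 1) ≈ 0.0056523
Gain = 20 log₁₀(0.0056523) ≈ -44.96 dB
∠L = (45.00°) − (2.29° + 0.11°) = 42.60°

-45.0 dB, 42.6°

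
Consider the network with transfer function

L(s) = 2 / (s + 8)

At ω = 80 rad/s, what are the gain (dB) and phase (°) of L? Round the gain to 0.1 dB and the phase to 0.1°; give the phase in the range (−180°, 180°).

Substitute s = j80:
Numerator: 2 = 2 + j0
Denominator: (j80) + 8 = 8 + j80
|N| = √(2² + 0²) ≈ 2, ∠N ≈ 0.00°
|D| = √(8² + 80²) ≈ 80.399, ∠D ≈ 84.29°
|L| = 2 / 80.399 ≈ 0.024876
Gain = 20 log₁₀(0.024876) ≈ -32.08 dB
∠L = 0.00° − 84.29° = -84.29°

-32.1 dB, -84.3°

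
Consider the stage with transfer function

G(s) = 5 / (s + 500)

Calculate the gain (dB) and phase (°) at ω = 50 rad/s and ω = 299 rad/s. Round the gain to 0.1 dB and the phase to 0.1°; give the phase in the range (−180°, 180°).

ω = 50: -40.0 dB, -5.7°; ω = 299: -41.3 dB, -30.9°

Substitute s = j50:
Numerator: 5 = 5 + j0
Denominator: (j50) + 500 = 500 + j50
|N| = √(5² + 0²) ≈ 5, ∠N ≈ 0.00°
|D| = √(500² + 50²) ≈ 502.49, ∠D ≈ 5.71°
|G| = 5 / 502.49 ≈ 0.0099504
Gain = 20 log₁₀(0.0099504) ≈ -40.04 dB
∠G = 0.00° − 5.71° = -5.71°

Substitute s = j299:
Numerator: 5 = 5 + j0
Denominator: (j299) + 500 = 500 + j299
|N| = √(5² + 0²) ≈ 5, ∠N ≈ 0.00°
|D| = √(500² + 299²) ≈ 582.58, ∠D ≈ 30.88°
|G| = 5 / 582.58 ≈ 0.0085825
Gain = 20 log₁₀(0.0085825) ≈ -41.33 dB
∠G = 0.00° − 30.88° = -30.88°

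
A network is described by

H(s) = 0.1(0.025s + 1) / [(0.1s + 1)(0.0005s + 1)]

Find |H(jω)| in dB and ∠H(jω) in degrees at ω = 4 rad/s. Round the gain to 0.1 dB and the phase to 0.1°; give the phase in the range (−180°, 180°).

-20.6 dB, -16.2°

At ω = 4 rad/s:
zero (1 + j4·0.025) = 1 + j0.1 → |·| ≈ 1.005, ∠ ≈ 5.71°
pole (1 + j4·0.1) = 1 + j0.4 → |·| ≈ 1.077, ∠ ≈ 21.80°
pole (1 + j4·0.0005) = 1 + j0.002 → |·| ≈ 1, ∠ ≈ 0.11°
|H| = 0.1 · 1.005 / (1.077 · 1) ≈ 0.093315
Gain = 20 log₁₀(0.093315) ≈ -20.60 dB
∠H = (5.71°) − (21.80° + 0.11°) = -16.20°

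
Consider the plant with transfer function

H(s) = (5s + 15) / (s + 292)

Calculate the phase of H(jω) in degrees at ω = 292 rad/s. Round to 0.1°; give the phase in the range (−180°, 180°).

44.4°

Substitute s = j292:
Numerator: 5(j292) + 15 = 15 + j1460
Denominator: (j292) + 292 = 292 + j292
|N| = √(15² + 1460²) ≈ 1460.1, ∠N ≈ 89.41°
|D| = √(292² + 292²) ≈ 412.95, ∠D ≈ 45.00°
∠H = 89.41° − 45.00° = 44.41°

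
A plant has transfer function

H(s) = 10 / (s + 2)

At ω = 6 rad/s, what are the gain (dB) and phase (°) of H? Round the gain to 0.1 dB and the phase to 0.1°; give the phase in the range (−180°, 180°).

Substitute s = j6:
Numerator: 10 = 10 + j0
Denominator: (j6) + 2 = 2 + j6
|N| = √(10² + 0²) ≈ 10, ∠N ≈ 0.00°
|D| = √(2² + 6²) ≈ 6.3246, ∠D ≈ 71.57°
|H| = 10 / 6.3246 ≈ 1.5811
Gain = 20 log₁₀(1.5811) ≈ 3.98 dB
∠H = 0.00° − 71.57° = -71.57°

4.0 dB, -71.6°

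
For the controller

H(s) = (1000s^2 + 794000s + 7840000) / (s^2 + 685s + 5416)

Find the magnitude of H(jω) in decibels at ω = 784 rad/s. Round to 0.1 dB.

Substitute s = j784:
Numerator: 1000(j784)^2 + 794000(j784) + 7840000 = -606816000 + j622496000
Denominator: (j784)^2 + 685(j784) + 5416 = -609240 + j537040
|N| = √(606816000² + 622496000²) ≈ 8.6933e+08, ∠N ≈ 134.27°
|D| = √(609240² + 537040²) ≈ 8.1215e+05, ∠D ≈ 138.60°
|H| = 8.6933e+08 / 8.1215e+05 ≈ 1070.4
Gain = 20 log₁₀(1070.4) ≈ 60.59 dB

60.6 dB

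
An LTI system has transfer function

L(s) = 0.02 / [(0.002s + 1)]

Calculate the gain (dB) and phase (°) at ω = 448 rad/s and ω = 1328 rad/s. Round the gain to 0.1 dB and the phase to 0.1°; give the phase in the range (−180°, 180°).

ω = 448: -36.5 dB, -41.9°; ω = 1328: -43.0 dB, -69.4°

At ω = 448 rad/s:
pole (1 + j448·0.002) = 1 + j0.896 → |·| ≈ 1.3427, ∠ ≈ 41.86°
|L| = 0.02 · 1 / (1.3427) ≈ 0.014895
Gain = 20 log₁₀(0.014895) ≈ -36.54 dB
∠L = (0°) − (41.86°) = -41.86°

At ω = 1328 rad/s:
pole (1 + j1328·0.002) = 1 + j2.656 → |·| ≈ 2.838, ∠ ≈ 69.37°
|L| = 0.02 · 1 / (2.838) ≈ 0.0070472
Gain = 20 log₁₀(0.0070472) ≈ -43.04 dB
∠L = (0°) − (69.37°) = -69.37°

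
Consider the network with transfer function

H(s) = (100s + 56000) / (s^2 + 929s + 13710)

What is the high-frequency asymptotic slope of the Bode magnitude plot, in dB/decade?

-20 dB/decade

Each pole contributes −20 dB/decade at high frequency; each zero contributes +20 dB/decade.
Net: 1 zero(s) − 2 pole(s) → -20 dB/decade.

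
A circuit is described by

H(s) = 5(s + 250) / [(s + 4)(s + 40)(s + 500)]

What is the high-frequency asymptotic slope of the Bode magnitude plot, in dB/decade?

Each pole contributes −20 dB/decade at high frequency; each zero contributes +20 dB/decade.
Net: 1 zero(s) − 3 pole(s) → -40 dB/decade.

-40 dB/decade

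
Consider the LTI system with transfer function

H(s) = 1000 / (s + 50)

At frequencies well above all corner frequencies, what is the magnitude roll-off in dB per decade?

-20 dB/decade

Each pole contributes −20 dB/decade at high frequency; each zero contributes +20 dB/decade.
Net: 0 zero(s) − 1 pole(s) → -20 dB/decade.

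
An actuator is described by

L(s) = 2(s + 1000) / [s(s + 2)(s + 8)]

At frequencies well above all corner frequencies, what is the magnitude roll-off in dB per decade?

-40 dB/decade

Each pole contributes −20 dB/decade at high frequency; each zero contributes +20 dB/decade.
Net: 1 zero(s) − 3 pole(s) → -40 dB/decade.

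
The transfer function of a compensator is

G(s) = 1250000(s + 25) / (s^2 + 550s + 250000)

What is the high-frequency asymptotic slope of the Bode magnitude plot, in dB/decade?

-20 dB/decade

Each pole contributes −20 dB/decade at high frequency; each zero contributes +20 dB/decade.
Net: 1 zero(s) − 2 pole(s) → -20 dB/decade.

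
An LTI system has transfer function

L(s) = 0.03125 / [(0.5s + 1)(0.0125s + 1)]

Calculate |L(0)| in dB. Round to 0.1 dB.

-30.1 dB

L(0) = 0.03125 · 1 / 1 = 0.03125
20 log₁₀(0.03125) ≈ -30.10 dB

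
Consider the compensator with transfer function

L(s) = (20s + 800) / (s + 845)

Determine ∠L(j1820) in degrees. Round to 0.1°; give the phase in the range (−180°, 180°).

23.6°

Substitute s = j1820:
Numerator: 20(j1820) + 800 = 800 + j36400
Denominator: (j1820) + 845 = 845 + j1820
|N| = √(800² + 36400²) ≈ 36409, ∠N ≈ 88.74°
|D| = √(845² + 1820²) ≈ 2006.6, ∠D ≈ 65.10°
∠L = 88.74° − 65.10° = 23.64°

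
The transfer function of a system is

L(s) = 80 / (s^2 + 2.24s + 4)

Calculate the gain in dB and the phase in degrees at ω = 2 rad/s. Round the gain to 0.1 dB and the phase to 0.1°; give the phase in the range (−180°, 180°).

25.0 dB, -90.0°

At s = jω = j2:
quadratic: (j2)² + 2.24·j2 + 4 = 0 + j4.48 → |·| ≈ 4.48, ∠ ≈ 90.00°
|L| = 80 / 4.48 ≈ 17.857
Gain = 20 log₁₀(17.857) ≈ 25.04 dB
∠L = 0.00° − 90.00° = -90.00°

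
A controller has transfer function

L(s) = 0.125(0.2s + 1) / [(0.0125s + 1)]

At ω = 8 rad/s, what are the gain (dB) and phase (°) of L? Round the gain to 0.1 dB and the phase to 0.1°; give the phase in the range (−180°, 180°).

-12.6 dB, 52.3°

At ω = 8 rad/s:
zero (1 + j8·0.2) = 1 + j1.6 → |·| ≈ 1.8868, ∠ ≈ 57.99°
pole (1 + j8·0.0125) = 1 + j0.1 → |·| ≈ 1.005, ∠ ≈ 5.71°
|L| = 0.125 · 1.8868 / (1.005) ≈ 0.23468
Gain = 20 log₁₀(0.23468) ≈ -12.59 dB
∠L = (57.99°) − (5.71°) = 52.28°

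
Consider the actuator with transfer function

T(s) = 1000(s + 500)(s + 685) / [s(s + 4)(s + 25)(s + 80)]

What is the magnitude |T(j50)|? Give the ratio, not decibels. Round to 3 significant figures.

26.1

At s = jω = j50:
zero (s+500): 500 + j50 → |·| = √(500²+50²) = √252500 ≈ 502.49, ∠ = arctan(50/500) ≈ 5.71°
zero (s+685): 685 + j50 → |·| = √(685²+50²) = √471725 ≈ 686.82, ∠ = arctan(50/685) ≈ 4.17°
pole (s+4): 4 + j50 → |·| = √(4²+50²) = √2516 ≈ 50.16, ∠ = arctan(50/4) ≈ 85.43°
pole (s+25): 25 + j50 → |·| = √(25²+50²) = √3125 ≈ 55.902, ∠ = arctan(50/25) ≈ 63.43°
pole (s+80): 80 + j50 → |·| = √(80²+50²) = √8900 ≈ 94.34, ∠ = arctan(50/80) ≈ 32.01°
pole at origin: |s| = 50, ∠ = 90.00° (in denominator)
|T| = 1000 · 3.4512e+05 / 1.3227e+07 ≈ 26.092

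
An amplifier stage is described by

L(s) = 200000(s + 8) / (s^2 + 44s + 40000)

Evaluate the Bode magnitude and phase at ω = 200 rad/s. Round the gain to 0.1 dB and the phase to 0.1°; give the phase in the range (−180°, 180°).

73.2 dB, -2.3°

At s = jω = j200:
zero (s+8): 8 + j200 → |·| = √(8²+200²) = √40064 ≈ 200.16, ∠ = arctan(200/8) ≈ 87.71°
quadratic: (j200)² + 44·j200 + 40000 = 0 + j8800 → |·| ≈ 8800, ∠ ≈ 90.00°
|L| = 200000 · 200.16 / 8800 ≈ 4549.1
Gain = 20 log₁₀(4549.1) ≈ 73.16 dB
∠L = 87.71° − 90.00° = -2.29°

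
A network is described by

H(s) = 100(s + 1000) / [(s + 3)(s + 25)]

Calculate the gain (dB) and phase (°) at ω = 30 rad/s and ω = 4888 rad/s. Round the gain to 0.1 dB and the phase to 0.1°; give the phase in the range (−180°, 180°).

ω = 30: 38.6 dB, -132.8°; ω = 4888: -33.6 dB, -101.2°

At s = jω = j30:
zero (s+1000): 1000 + j30 → |·| = √(1000²+30²) = √1000900 ≈ 1000.4, ∠ = arctan(30/1000) ≈ 1.72°
pole (s+3): 3 + j30 → |·| = √(3²+30²) = √909 ≈ 30.15, ∠ = arctan(30/3) ≈ 84.29°
pole (s+25): 25 + j30 → |·| = √(25²+30²) = √1525 ≈ 39.051, ∠ = arctan(30/25) ≈ 50.19°
|H| = 100 · 1000.4 / 1177.4 ≈ 84.967
Gain = 20 log₁₀(84.967) ≈ 38.59 dB
∠H = 1.72° − 134.48° = -132.76°

At s = jω = j4888:
zero (s+1000): 1000 + j4888 → |·| = √(1000²+4888²) = √24892544 ≈ 4989.2, ∠ = arctan(4888/1000) ≈ 78.44°
pole (s+3): 3 + j4888 → |·| = √(3²+4888²) = √23892553 ≈ 4888, ∠ = arctan(4888/3) ≈ 89.96°
pole (s+25): 25 + j4888 → |·| = √(25²+4888²) = √23893169 ≈ 4888.1, ∠ = arctan(4888/25) ≈ 89.71°
|H| = 100 · 4989.2 / 2.3893e+07 ≈ 0.020881
Gain = 20 log₁₀(0.020881) ≈ -33.60 dB
∠H = 78.44° − 179.67° = -101.23°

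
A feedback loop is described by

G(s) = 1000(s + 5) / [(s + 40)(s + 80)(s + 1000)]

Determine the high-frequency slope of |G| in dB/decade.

Each pole contributes −20 dB/decade at high frequency; each zero contributes +20 dB/decade.
Net: 1 zero(s) − 3 pole(s) → -40 dB/decade.

-40 dB/decade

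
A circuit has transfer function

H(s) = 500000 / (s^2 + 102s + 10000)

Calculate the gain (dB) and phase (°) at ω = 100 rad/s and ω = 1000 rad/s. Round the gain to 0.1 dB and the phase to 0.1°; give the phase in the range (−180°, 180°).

ω = 100: 33.8 dB, -90.0°; ω = 1000: -6.0 dB, -174.1°

At s = jω = j100:
quadratic: (j100)² + 102·j100 + 10000 = 0 + j10200 → |·| ≈ 10200, ∠ ≈ 90.00°
|H| = 500000 / 10200 ≈ 49.02
Gain = 20 log₁₀(49.02) ≈ 33.81 dB
∠H = 0.00° − 90.00° = -90.00°

At s = jω = j1000:
quadratic: (j1000)² + 102·j1000 + 10000 = -990000 + j102000 → |·| ≈ 9.9524e+05, ∠ ≈ 174.12°
|H| = 500000 / 9.9524e+05 ≈ 0.50239
Gain = 20 log₁₀(0.50239) ≈ -5.98 dB
∠H = 0.00° − 174.12° = -174.12°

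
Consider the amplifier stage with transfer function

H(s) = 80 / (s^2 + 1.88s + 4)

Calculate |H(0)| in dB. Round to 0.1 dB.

26.0 dB

H(0) = 80 / 4 = 20
20 log₁₀(20) ≈ 26.02 dB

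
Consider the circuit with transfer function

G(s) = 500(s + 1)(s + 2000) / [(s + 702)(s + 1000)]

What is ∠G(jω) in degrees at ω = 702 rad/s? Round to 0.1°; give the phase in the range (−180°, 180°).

29.2°

At s = jω = j702:
zero (s+1): 1 + j702 → |·| = √(1²+702²) = √492805 ≈ 702, ∠ = arctan(702/1) ≈ 89.92°
zero (s+2000): 2000 + j702 → |·| = √(2000²+702²) = √4492804 ≈ 2119.6, ∠ = arctan(702/2000) ≈ 19.34°
pole (s+702): 702 + j702 → |·| = √(702²+702²) = √985608 ≈ 992.78, ∠ = arctan(702/702) ≈ 45.00°
pole (s+1000): 1000 + j702 → |·| = √(1000²+702²) = √1492804 ≈ 1221.8, ∠ = arctan(702/1000) ≈ 35.07°
∠G = 109.26° − 80.07° = 29.19°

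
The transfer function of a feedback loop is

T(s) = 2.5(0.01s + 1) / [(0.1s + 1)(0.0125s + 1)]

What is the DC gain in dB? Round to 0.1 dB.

8.0 dB

T(0) = 2.5 · 1 / 1 = 2.5
20 log₁₀(2.5) ≈ 7.96 dB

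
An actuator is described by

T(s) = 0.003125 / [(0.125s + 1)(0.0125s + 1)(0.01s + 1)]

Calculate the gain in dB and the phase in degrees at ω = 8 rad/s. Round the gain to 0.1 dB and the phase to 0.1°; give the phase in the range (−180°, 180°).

At ω = 8 rad/s:
pole (1 + j8·0.125) = 1 + j1 → |·| ≈ 1.4142, ∠ ≈ 45.00°
pole (1 + j8·0.0125) = 1 + j0.1 → |·| ≈ 1.005, ∠ ≈ 5.71°
pole (1 + j8·0.01) = 1 + j0.08 → |·| ≈ 1.0032, ∠ ≈ 4.57°
|T| = 0.003125 · 1 / (1.4142 · 1.005 · 1.0032) ≈ 0.0021917
Gain = 20 log₁₀(0.0021917) ≈ -53.18 dB
∠T = (0°) − (45.00° + 5.71° + 4.57°) = -55.28°

-53.2 dB, -55.3°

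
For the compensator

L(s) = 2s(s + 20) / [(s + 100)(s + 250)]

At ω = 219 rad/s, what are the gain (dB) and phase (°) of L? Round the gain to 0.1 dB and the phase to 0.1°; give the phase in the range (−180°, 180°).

At s = jω = j219:
zero (s+20): 20 + j219 → |·| = √(20²+219²) = √48361 ≈ 219.91, ∠ = arctan(219/20) ≈ 84.78°
zero at origin: s = j219 → |·| = 219, ∠ = 90.00°
pole (s+100): 100 + j219 → |·| = √(100²+219²) = √57961 ≈ 240.75, ∠ = arctan(219/100) ≈ 65.46°
pole (s+250): 250 + j219 → |·| = √(250²+219²) = √110461 ≈ 332.36, ∠ = arctan(219/250) ≈ 41.22°
|L| = 2 · 48160 / 80016 ≈ 1.2038
Gain = 20 log₁₀(1.2038) ≈ 1.61 dB
∠L = 174.78° − 106.68° = 68.10°

1.6 dB, 68.1°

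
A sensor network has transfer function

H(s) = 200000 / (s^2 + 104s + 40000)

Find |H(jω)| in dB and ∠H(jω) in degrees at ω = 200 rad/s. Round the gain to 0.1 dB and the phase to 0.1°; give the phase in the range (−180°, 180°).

At s = jω = j200:
quadratic: (j200)² + 104·j200 + 40000 = 0 + j20800 → |·| ≈ 20800, ∠ ≈ 90.00°
|H| = 200000 / 20800 ≈ 9.6154
Gain = 20 log₁₀(9.6154) ≈ 19.66 dB
∠H = 0.00° − 90.00° = -90.00°

19.7 dB, -90.0°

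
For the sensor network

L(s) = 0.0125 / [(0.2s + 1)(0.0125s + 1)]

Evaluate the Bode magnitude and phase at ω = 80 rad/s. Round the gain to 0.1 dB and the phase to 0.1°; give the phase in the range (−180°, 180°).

At ω = 80 rad/s:
pole (1 + j80·0.2) = 1 + j16 → |·| ≈ 16.031, ∠ ≈ 86.42°
pole (1 + j80·0.0125) = 1 + j1 → |·| ≈ 1.4142, ∠ ≈ 45.00°
|L| = 0.0125 · 1 / (16.031 · 1.4142) ≈ 0.00055136
Gain = 20 log₁₀(0.00055136) ≈ -65.17 dB
∠L = (0°) − (86.42° + 45.00°) = -131.42°

-65.2 dB, -131.4°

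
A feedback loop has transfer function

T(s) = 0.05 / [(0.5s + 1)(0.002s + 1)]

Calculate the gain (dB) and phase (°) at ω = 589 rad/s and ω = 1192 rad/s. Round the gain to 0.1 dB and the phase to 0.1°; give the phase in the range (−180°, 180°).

ω = 589: -79.2 dB, -139.5°; ω = 1192: -89.8 dB, -157.1°

At ω = 589 rad/s:
pole (1 + j589·0.5) = 1 + j294.5 → |·| ≈ 294.5, ∠ ≈ 89.81°
pole (1 + j589·0.002) = 1 + j1.178 → |·| ≈ 1.5452, ∠ ≈ 49.67°
|T| = 0.05 · 1 / (294.5 · 1.5452) ≈ 0.00010988
Gain = 20 log₁₀(0.00010988) ≈ -79.18 dB
∠T = (0°) − (89.81° + 49.67°) = -139.48°

At ω = 1192 rad/s:
pole (1 + j1192·0.5) = 1 + j596 → |·| ≈ 596, ∠ ≈ 89.90°
pole (1 + j1192·0.002) = 1 + j2.384 → |·| ≈ 2.5852, ∠ ≈ 67.24°
|T| = 0.05 · 1 / (596 · 2.5852) ≈ 3.2451e-05
Gain = 20 log₁₀(3.2451e-05) ≈ -89.78 dB
∠T = (0°) − (89.90° + 67.24°) = -157.14°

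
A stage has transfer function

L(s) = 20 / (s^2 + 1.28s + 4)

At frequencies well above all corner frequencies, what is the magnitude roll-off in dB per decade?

Each pole contributes −20 dB/decade at high frequency; each zero contributes +20 dB/decade.
Net: 0 zero(s) − 2 pole(s) → -40 dB/decade.

-40 dB/decade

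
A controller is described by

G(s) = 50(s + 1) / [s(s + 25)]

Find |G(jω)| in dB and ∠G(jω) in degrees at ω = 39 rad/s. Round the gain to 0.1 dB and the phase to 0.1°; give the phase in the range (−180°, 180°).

0.7 dB, -58.8°

At s = jω = j39:
zero (s+1): 1 + j39 → |·| = √(1²+39²) = √1522 ≈ 39.013, ∠ = arctan(39/1) ≈ 88.53°
pole (s+25): 25 + j39 → |·| = √(25²+39²) = √2146 ≈ 46.325, ∠ = arctan(39/25) ≈ 57.34°
pole at origin: |s| = 39, ∠ = 90.00° (in denominator)
|G| = 50 · 39.013 / 1806.7 ≈ 1.0797
Gain = 20 log₁₀(1.0797) ≈ 0.67 dB
∠G = 88.53° − 147.34° = -58.81°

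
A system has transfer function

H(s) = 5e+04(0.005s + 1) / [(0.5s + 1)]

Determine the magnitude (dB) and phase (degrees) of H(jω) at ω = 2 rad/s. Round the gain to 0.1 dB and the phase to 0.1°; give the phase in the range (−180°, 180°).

At ω = 2 rad/s:
zero (1 + j2·0.005) = 1 + j0.01 → |·| ≈ 1, ∠ ≈ 0.57°
pole (1 + j2·0.5) = 1 + j1 → |·| ≈ 1.4142, ∠ ≈ 45.00°
|H| = 5e+04 · 1 / (1.4142) ≈ 35356
Gain = 20 log₁₀(35356) ≈ 90.97 dB
∠H = (0.57°) − (45.00°) = -44.43°

91.0 dB, -44.4°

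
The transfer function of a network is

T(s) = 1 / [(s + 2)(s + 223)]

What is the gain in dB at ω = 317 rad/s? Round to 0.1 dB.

-101.8 dB

At s = jω = j317:
pole (s+2): 2 + j317 → |·| = √(2²+317²) = √100493 ≈ 317.01, ∠ = arctan(317/2) ≈ 89.64°
pole (s+223): 223 + j317 → |·| = √(223²+317²) = √150218 ≈ 387.58, ∠ = arctan(317/223) ≈ 54.87°
|T| = 1 / 1.2287e+05 ≈ 8.1387e-06
Gain = 20 log₁₀(8.1387e-06) ≈ -101.79 dB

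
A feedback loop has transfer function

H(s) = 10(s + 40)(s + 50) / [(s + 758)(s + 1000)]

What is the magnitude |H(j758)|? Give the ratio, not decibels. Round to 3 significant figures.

At s = jω = j758:
zero (s+40): 40 + j758 → |·| = √(40²+758²) = √576164 ≈ 759.05, ∠ = arctan(758/40) ≈ 86.98°
zero (s+50): 50 + j758 → |·| = √(50²+758²) = √577064 ≈ 759.65, ∠ = arctan(758/50) ≈ 86.23°
pole (s+758): 758 + j758 → |·| = √(758²+758²) = √1149128 ≈ 1072, ∠ = arctan(758/758) ≈ 45.00°
pole (s+1000): 1000 + j758 → |·| = √(1000²+758²) = √1574564 ≈ 1254.8, ∠ = arctan(758/1000) ≈ 37.16°
|H| = 10 · 5.7661e+05 / 1.3451e+06 ≈ 4.2867

4.29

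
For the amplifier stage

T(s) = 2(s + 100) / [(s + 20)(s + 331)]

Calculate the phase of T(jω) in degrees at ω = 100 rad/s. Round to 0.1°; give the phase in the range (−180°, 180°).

At s = jω = j100:
zero (s+100): 100 + j100 → |·| = √(100²+100²) = √20000 ≈ 141.42, ∠ = arctan(100/100) ≈ 45.00°
pole (s+20): 20 + j100 → |·| = √(20²+100²) = √10400 ≈ 101.98, ∠ = arctan(100/20) ≈ 78.69°
pole (s+331): 331 + j100 → |·| = √(331²+100²) = √119561 ≈ 345.78, ∠ = arctan(100/331) ≈ 16.81°
∠T = 45.00° − 95.50° = -50.50°

-50.5°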